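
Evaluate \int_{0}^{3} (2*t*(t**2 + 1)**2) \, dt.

Let u = t**2 + 1, so du = 2*t dt. When t = 0, u = 1; when t = 3, u = 10.
The integral becomes ∫ u**2 du from 1 to 10, with antiderivative u**3/3.
Back in t: F(t) = (t**2 + 1)**3/3.
Then F(3) - F(0) = (1000/3) - (1/3) = 333.

333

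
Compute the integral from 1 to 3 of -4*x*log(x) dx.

8 - 18*log(3)

Integrate by parts once (u = ln x, dv = -4*x dx).
An antiderivative is F(x) = -x**2*(2*log(x) - 1).
Then F(3) - F(1) = (9 - 18*log(3)) - (1) = 8 - 18*log(3).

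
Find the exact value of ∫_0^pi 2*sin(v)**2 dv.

pi

Use the identity sin^2(v) = (1 - cos(2*v))/2.
An antiderivative is F(v) = v - sin(2*v)/2.
Then F(pi) - F(0) = (pi) - (0) = pi.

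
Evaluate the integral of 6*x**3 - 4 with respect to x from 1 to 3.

By the power rule, an antiderivative is F(x) = 3*x**4/2 - 4*x.
Then F(3) - F(1) = (219/2) - (-5/2) = 112.

112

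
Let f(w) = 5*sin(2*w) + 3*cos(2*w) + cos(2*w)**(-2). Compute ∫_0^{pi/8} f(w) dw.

3 - sqrt(2)/2

An antiderivative is F(w) = 3*sin(2*w)/2 - 5*cos(2*w)/2 + tan(2*w)/2.
Then F(pi/8) - F(0) = (1/2 - sqrt(2)/2) - (-5/2) = 3 - sqrt(2)/2.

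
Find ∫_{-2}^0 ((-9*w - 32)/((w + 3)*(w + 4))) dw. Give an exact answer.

Factor the denominator: w**2 + 7*w + 12 = (w + 4)(w + 3).
Partial fractions: (-9*w - 32)/((w + 3)*(w + 4)) = -4/(w + 4) - 5/(w + 3).
An antiderivative is F(w) = -5*log(w + 3) - 4*log(w + 4).
Then F(0) - F(-2) = (-8*log(2) - 5*log(3)) - (-log(16)) = -5*log(3) - 4*log(2).

-5*log(3) - 4*log(2)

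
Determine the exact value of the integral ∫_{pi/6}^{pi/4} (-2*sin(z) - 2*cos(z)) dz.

1 - sqrt(3)

An antiderivative is F(z) = -2*sin(z) + 2*cos(z).
Then F(pi/4) - F(pi/6) = (0) - (-1 + sqrt(3)) = 1 - sqrt(3).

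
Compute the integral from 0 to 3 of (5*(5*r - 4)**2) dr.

Let u = 5*r - 4, so du = 5 dr. When r = 0, u = -4; when r = 3, u = 11.
The integral becomes ∫ u**2 du from -4 to 11, with antiderivative u**3/3.
Back in r: F(r) = (5*r - 4)**3/3.
Then F(3) - F(0) = (1331/3) - (-64/3) = 465.

465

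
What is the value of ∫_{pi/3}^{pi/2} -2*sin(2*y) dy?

-1/2

An antiderivative is F(y) = cos(2*y).
Then F(pi/2) - F(pi/3) = (-1) - (-1/2) = -1/2.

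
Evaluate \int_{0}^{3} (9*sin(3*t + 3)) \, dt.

Let u = 3*t + 3, so du = 3 dt. When t = 0, u = 3; when t = 3, u = 12.
The integral becomes 3·∫ sin(u) du from 3 to 12, with antiderivative -3*cos(u).
Back in t: F(t) = -3*cos(3*t + 3).
Then F(3) - F(0) = (-3*cos(12)) - (-3*cos(3)) = 3*cos(3) - 3*cos(12).

3*cos(3) - 3*cos(12)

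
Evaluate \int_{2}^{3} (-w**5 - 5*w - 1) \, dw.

By the power rule, an antiderivative is F(w) = -w**6/6 - 5*w**2/2 - w.
Then F(3) - F(2) = (-147) - (-68/3) = -373/3.

-373/3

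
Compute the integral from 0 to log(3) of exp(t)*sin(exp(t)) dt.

Let u = exp(t), so du = exp(t) dt. When t = 0, u = 1; when t = log(3), u = 3.
The integral becomes ∫ sin(u) du from 1 to 3, with antiderivative -cos(u).
Back in t: F(t) = -cos(exp(t)).
Then F(log(3)) - F(0) = (-cos(3)) - (-cos(1)) = cos(1) - cos(3).

cos(1) - cos(3)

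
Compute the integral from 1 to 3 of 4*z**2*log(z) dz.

-104/9 + 36*log(3)

Integrate by parts once (u = ln z, dv = 4*z**2 dz).
An antiderivative is F(z) = 4*z**3*(3*log(z) - 1)/9.
Then F(3) - F(1) = (-12 + 36*log(3)) - (-4/9) = -104/9 + 36*log(3).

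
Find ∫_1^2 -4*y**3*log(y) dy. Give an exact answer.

15/4 - 16*log(2)

Integrate by parts once (u = ln y, dv = -4*y**3 dy).
An antiderivative is F(y) = -y**4*(4*log(y) - 1)/4.
Then F(2) - F(1) = (4 - 16*log(2)) - (1/4) = 15/4 - 16*log(2).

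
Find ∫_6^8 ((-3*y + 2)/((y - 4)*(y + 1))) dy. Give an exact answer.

Factor the denominator: y**2 - 3*y - 4 = (y + 1)(y - 4).
Partial fractions: (-3*y + 2)/((y - 4)*(y + 1)) = -1/(y + 1) - 2/(y - 4).
An antiderivative is F(y) = -2*log(y - 4) - log(y + 1).
Then F(8) - F(6) = (-4*log(2) - 2*log(3)) - (-log(28)) = log(7/36).

log(7/36)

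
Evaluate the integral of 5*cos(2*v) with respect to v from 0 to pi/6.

An antiderivative is F(v) = 5*sin(2*v)/2.
Then F(pi/6) - F(0) = (5*sqrt(3)/4) - (0) = 5*sqrt(3)/4.

5*sqrt(3)/4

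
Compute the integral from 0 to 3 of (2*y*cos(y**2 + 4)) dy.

Let u = y**2 + 4, so du = 2*y dy. When y = 0, u = 4; when y = 3, u = 13.
The integral becomes ∫ cos(u) du from 4 to 13, with antiderivative sin(u).
Back in y: F(y) = sin(y**2 + 4).
Then F(3) - F(0) = (sin(13)) - (sin(4)) = sin(13) - sin(4).

sin(13) - sin(4)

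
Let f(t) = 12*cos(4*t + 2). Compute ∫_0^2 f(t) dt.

Let u = 4*t + 2, so du = 4 dt. When t = 0, u = 2; when t = 2, u = 10.
The integral becomes 3·∫ cos(u) du from 2 to 10, with antiderivative 3*sin(u).
Back in t: F(t) = 3*sin(4*t + 2).
Then F(2) - F(0) = (3*sin(10)) - (3*sin(2)) = -3*sin(2) + 3*sin(10).

-3*sin(2) + 3*sin(10)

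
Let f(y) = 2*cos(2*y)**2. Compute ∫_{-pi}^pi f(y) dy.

Use the identity cos^2(2*y) = (1 + cos(4*y))/2.
An antiderivative is F(y) = y + sin(4*y)/4.
Then F(pi) - F(-pi) = (pi) - (-pi) = 2*pi.

2*pi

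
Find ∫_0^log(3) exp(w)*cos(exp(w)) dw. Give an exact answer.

-sin(1) + sin(3)

Let u = exp(w), so du = exp(w) dw. When w = 0, u = 1; when w = log(3), u = 3.
The integral becomes ∫ cos(u) du from 1 to 3, with antiderivative sin(u).
Back in w: F(w) = sin(exp(w)).
Then F(log(3)) - F(0) = (sin(3)) - (sin(1)) = -sin(1) + sin(3).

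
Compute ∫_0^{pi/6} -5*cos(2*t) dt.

An antiderivative is F(t) = -5*sin(2*t)/2.
Then F(pi/6) - F(0) = (-5*sqrt(3)/4) - (0) = -5*sqrt(3)/4.

-5*sqrt(3)/4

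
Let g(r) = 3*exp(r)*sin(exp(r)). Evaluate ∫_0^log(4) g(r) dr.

Let u = exp(r), so du = exp(r) dr. When r = 0, u = 1; when r = log(4), u = 4.
The integral becomes 3·∫ sin(u) du from 1 to 4, with antiderivative -3*cos(u).
Back in r: F(r) = -3*cos(exp(r)).
Then F(log(4)) - F(0) = (-3*cos(4)) - (-3*cos(1)) = 3*cos(1) - 3*cos(4).

3*cos(1) - 3*cos(4)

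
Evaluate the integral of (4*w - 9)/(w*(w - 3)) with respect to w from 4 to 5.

Factor the denominator: w**2 - 3*w = w(w - 3).
Partial fractions: (4*w - 9)/(w*(w - 3)) = 3/w + 1/(w - 3).
An antiderivative is F(w) = 3*log(w) + log(w - 3).
Then F(5) - F(4) = (log(2) + 3*log(5)) - (log(64)) = -5*log(2) + 3*log(5).

-5*log(2) + 3*log(5)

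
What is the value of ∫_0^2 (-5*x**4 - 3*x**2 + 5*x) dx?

-30

By the power rule, an antiderivative is F(x) = -x**5 - x**3 + 5*x**2/2.
Then F(2) - F(0) = (-30) - (0) = -30.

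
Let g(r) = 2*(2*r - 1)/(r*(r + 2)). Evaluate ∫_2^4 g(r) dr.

Factor the denominator: r**2 + 2*r = (r + 2)r.
Partial fractions: 2*(2*r - 1)/(r*(r + 2)) = 5/(r + 2) - 1/r.
An antiderivative is F(r) = -log(r) + 5*log(r + 2).
Then F(4) - F(2) = (3*log(2) + 5*log(3)) - (9*log(2)) = -6*log(2) + 5*log(3).

-6*log(2) + 5*log(3)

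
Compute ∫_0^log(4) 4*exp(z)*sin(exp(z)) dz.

4*cos(1) - 4*cos(4)

Let u = exp(z), so du = exp(z) dz. When z = 0, u = 1; when z = log(4), u = 4.
The integral becomes 4·∫ sin(u) du from 1 to 4, with antiderivative -4*cos(u).
Back in z: F(z) = -4*cos(exp(z)).
Then F(log(4)) - F(0) = (-4*cos(4)) - (-4*cos(1)) = 4*cos(1) - 4*cos(4).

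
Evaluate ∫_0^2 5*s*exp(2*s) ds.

5/4 + 15*exp(4)/4

Integrate by parts once (u = s, dv = 5*exp(2*s) ds).
An antiderivative is F(s) = (10*s - 5)*exp(2*s)/4.
Then F(2) - F(0) = (15*exp(4)/4) - (-5/4) = 5/4 + 15*exp(4)/4.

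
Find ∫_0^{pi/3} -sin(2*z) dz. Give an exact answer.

-3/4

An antiderivative is F(z) = cos(2*z)/2.
Then F(pi/3) - F(0) = (-1/4) - (1/2) = -3/4.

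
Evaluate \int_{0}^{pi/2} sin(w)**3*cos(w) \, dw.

1/4

Let u = sin(w), so du = cos(w) dw. When w = 0, u = 0; when w = pi/2, u = 1.
The integral becomes ∫ u**3 du from 0 to 1, with antiderivative u**4/4.
Back in w: F(w) = sin(w)**4/4.
Then F(pi/2) - F(0) = (1/4) - (0) = 1/4.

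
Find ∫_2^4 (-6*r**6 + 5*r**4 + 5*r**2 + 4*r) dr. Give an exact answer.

-269312/21

By the power rule, an antiderivative is F(r) = -6*r**7/7 + r**5 + 5*r**3/3 + 2*r**2.
Then F(4) - F(2) = (-270496/21) - (-1184/21) = -269312/21.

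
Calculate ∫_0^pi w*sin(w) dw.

pi

Integrate by parts once (u = w, dv = sin(w) dw).
An antiderivative is F(w) = -w*cos(w) + sin(w).
Then F(pi) - F(0) = (pi) - (0) = pi.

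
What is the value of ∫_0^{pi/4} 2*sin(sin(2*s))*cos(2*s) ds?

1 - cos(1)

Let u = sin(2*s), so du = 2*cos(2*s) ds. When s = 0, u = 0; when s = pi/4, u = 1.
The integral becomes ∫ sin(u) du from 0 to 1, with antiderivative -cos(u).
Back in s: F(s) = -cos(sin(2*s)).
Then F(pi/4) - F(0) = (-cos(1)) - (-1) = 1 - cos(1).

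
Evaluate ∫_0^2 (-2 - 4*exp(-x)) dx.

-8 + 4*exp(-2)

An antiderivative is F(x) = -2*x + 4*exp(-x).
Then F(2) - F(0) = (-4 + 4*exp(-2)) - (4) = -8 + 4*exp(-2).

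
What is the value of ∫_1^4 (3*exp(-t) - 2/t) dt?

-4*log(2) - 3*exp(-4) + 3*exp(-1)

An antiderivative is F(t) = -2*log(t) - 3*exp(-t).
Then F(4) - F(1) = (-4*log(2) - 3*exp(-4)) - (-3*exp(-1)) = -4*log(2) - 3*exp(-4) + 3*exp(-1).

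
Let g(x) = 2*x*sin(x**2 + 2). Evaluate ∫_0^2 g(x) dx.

-cos(6) + cos(2)

Let u = x**2 + 2, so du = 2*x dx. When x = 0, u = 2; when x = 2, u = 6.
The integral becomes ∫ sin(u) du from 2 to 6, with antiderivative -cos(u).
Back in x: F(x) = -cos(x**2 + 2).
Then F(2) - F(0) = (-cos(6)) - (-cos(2)) = -cos(6) + cos(2).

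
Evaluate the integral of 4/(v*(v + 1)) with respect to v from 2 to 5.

-8*log(2) + 4*log(5)

Factor the denominator: v**2 + v = (v + 1)v.
Partial fractions: 4/(v*(v + 1)) = -4/(v + 1) + 4/v.
An antiderivative is F(v) = 4*log(v) - 4*log(v + 1).
Then F(5) - F(2) = (-4*log(3) - 4*log(2) + 4*log(5)) - (log(16/81)) = -8*log(2) + 4*log(5).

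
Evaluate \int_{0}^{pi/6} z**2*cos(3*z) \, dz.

Integrate by parts twice (u = z^2, dv = cos(3*z) dz).
An antiderivative is F(z) = z**2*sin(3*z)/3 + 2*z*cos(3*z)/9 - 2*sin(3*z)/27.
Then F(pi/6) - F(0) = (-2/27 + pi**2/108) - (0) = -2/27 + pi**2/108.

-2/27 + pi**2/108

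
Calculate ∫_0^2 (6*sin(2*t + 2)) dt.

-3*cos(6) + 3*cos(2)

Let u = 2*t + 2, so du = 2 dt. When t = 0, u = 2; when t = 2, u = 6.
The integral becomes 3·∫ sin(u) du from 2 to 6, with antiderivative -3*cos(u).
Back in t: F(t) = -3*cos(2*t + 2).
Then F(2) - F(0) = (-3*cos(6)) - (-3*cos(2)) = -3*cos(6) + 3*cos(2).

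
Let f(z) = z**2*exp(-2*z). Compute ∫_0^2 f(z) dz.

Integrate by parts twice (u = z^2, dv = exp(-2*z) dz).
An antiderivative is F(z) = (-2*z**2 - 2*z - 1)*exp(-2*z)/4.
Then F(2) - F(0) = (-13*exp(-4)/4) - (-1/4) = (-13 + exp(4))*exp(-4)/4.

(-13 + exp(4))*exp(-4)/4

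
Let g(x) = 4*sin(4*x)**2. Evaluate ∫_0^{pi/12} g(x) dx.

Use the identity sin^2(4*x) = (1 - cos(8*x))/2.
An antiderivative is F(x) = 2*x - sin(8*x)/4.
Then F(pi/12) - F(0) = (-sqrt(3)/8 + pi/6) - (0) = -sqrt(3)/8 + pi/6.

-sqrt(3)/8 + pi/6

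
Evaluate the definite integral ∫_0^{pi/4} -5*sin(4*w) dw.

An antiderivative is F(w) = 5*cos(4*w)/4.
Then F(pi/4) - F(0) = (-5/4) - (5/4) = -5/2.

-5/2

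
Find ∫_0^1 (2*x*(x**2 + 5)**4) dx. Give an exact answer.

4651/5

Let u = x**2 + 5, so du = 2*x dx. When x = 0, u = 5; when x = 1, u = 6.
The integral becomes ∫ u**4 du from 5 to 6, with antiderivative u**5/5.
Back in x: F(x) = (x**2 + 5)**5/5.
Then F(1) - F(0) = (7776/5) - (625) = 4651/5.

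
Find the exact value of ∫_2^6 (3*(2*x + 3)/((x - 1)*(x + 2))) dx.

Factor the denominator: x**2 + x - 2 = (x + 2)(x - 1).
Partial fractions: 3*(2*x + 3)/((x - 1)*(x + 2)) = 1/(x + 2) + 5/(x - 1).
An antiderivative is F(x) = 5*log(x - 1) + log(x + 2).
Then F(6) - F(2) = (3*log(2) + 5*log(5)) - (log(4)) = log(2) + 5*log(5).

log(2) + 5*log(5)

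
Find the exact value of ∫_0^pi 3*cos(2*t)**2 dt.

Use the identity cos^2(2*t) = (1 + cos(4*t))/2.
An antiderivative is F(t) = 3*t/2 + 3*sin(4*t)/8.
Then F(pi) - F(0) = (3*pi/2) - (0) = 3*pi/2.

3*pi/2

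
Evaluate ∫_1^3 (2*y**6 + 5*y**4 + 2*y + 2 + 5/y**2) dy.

By the power rule, an antiderivative is F(y) = 2*y**7/7 + y**5 + y**2 + 2*y - 5/y.
Then F(3) - F(1) = (18505/21) - (-5/7) = 18520/21.

18520/21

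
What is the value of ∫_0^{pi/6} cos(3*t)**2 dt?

pi/12

Use the identity cos^2(3*t) = (1 + cos(6*t))/2.
An antiderivative is F(t) = t/2 + sin(6*t)/12.
Then F(pi/6) - F(0) = (pi/12) - (0) = pi/12.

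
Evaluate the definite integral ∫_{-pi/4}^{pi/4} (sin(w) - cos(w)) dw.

-sqrt(2)

An antiderivative is F(w) = -sin(w) - cos(w).
Then F(pi/4) - F(-pi/4) = (-sqrt(2)) - (0) = -sqrt(2).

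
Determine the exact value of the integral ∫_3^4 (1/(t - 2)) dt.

log(2)

An antiderivative is F(t) = log(t - 2).
Then F(4) - F(3) = (log(2)) - (0) = log(2).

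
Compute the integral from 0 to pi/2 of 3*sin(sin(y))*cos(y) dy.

3 - 3*cos(1)

Let u = sin(y), so du = cos(y) dy. When y = 0, u = 0; when y = pi/2, u = 1.
The integral becomes 3·∫ sin(u) du from 0 to 1, with antiderivative -3*cos(u).
Back in y: F(y) = -3*cos(sin(y)).
Then F(pi/2) - F(0) = (-3*cos(1)) - (-3) = 3 - 3*cos(1).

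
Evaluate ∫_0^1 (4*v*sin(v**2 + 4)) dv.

Let u = v**2 + 4, so du = 2*v dv. When v = 0, u = 4; when v = 1, u = 5.
The integral becomes 2·∫ sin(u) du from 4 to 5, with antiderivative -2*cos(u).
Back in v: F(v) = -2*cos(v**2 + 4).
Then F(1) - F(0) = (-2*cos(5)) - (-2*cos(4)) = 2*cos(4) - 2*cos(5).

2*cos(4) - 2*cos(5)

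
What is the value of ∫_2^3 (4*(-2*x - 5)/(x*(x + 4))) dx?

-3*log(7) - 2*log(3) + 8*log(2)

Factor the denominator: x**2 + 4*x = (x + 4)x.
Partial fractions: 4*(-2*x - 5)/(x*(x + 4)) = -3/(x + 4) - 5/x.
An antiderivative is F(x) = -5*log(x) - 3*log(x + 4).
Then F(3) - F(2) = (-3*log(7) - 5*log(3)) - (-8*log(2) - 3*log(3)) = -3*log(7) - 2*log(3) + 8*log(2).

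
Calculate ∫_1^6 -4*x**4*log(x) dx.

Integrate by parts once (u = ln x, dv = -4*x**4 dx).
An antiderivative is F(x) = -4*x**5*(5*log(x) - 1)/25.
Then F(6) - F(1) = (31104/25 - 31104*log(6)/5) - (4/25) = 1244 - 31104*log(6)/5.

1244 - 31104*log(6)/5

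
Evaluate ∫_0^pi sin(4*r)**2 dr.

pi/2

Use the identity sin^2(4*r) = (1 - cos(8*r))/2.
An antiderivative is F(r) = r/2 - sin(8*r)/16.
Then F(pi) - F(0) = (pi/2) - (0) = pi/2.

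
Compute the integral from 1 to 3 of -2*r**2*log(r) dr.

52/9 - 18*log(3)

Integrate by parts once (u = ln r, dv = -2*r**2 dr).
An antiderivative is F(r) = -2*r**3*(3*log(r) - 1)/9.
Then F(3) - F(1) = (6 - 18*log(3)) - (2/9) = 52/9 - 18*log(3).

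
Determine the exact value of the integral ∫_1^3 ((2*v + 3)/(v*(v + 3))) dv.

log(9/2)

Factor the denominator: v**2 + 3*v = (v + 3)v.
Partial fractions: (2*v + 3)/(v*(v + 3)) = 1/(v + 3) + 1/v.
An antiderivative is F(v) = log(v) + log(v + 3).
Then F(3) - F(1) = (log(18)) - (log(4)) = log(9/2).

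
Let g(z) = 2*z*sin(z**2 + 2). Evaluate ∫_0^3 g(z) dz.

cos(2) - cos(11)

Let u = z**2 + 2, so du = 2*z dz. When z = 0, u = 2; when z = 3, u = 11.
The integral becomes ∫ sin(u) du from 2 to 11, with antiderivative -cos(u).
Back in z: F(z) = -cos(z**2 + 2).
Then F(3) - F(0) = (-cos(11)) - (-cos(2)) = cos(2) - cos(11).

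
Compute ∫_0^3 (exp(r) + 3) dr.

An antiderivative is F(r) = 3*r + exp(r).
Then F(3) - F(0) = (9 + exp(3)) - (1) = 8 + exp(3).

8 + exp(3)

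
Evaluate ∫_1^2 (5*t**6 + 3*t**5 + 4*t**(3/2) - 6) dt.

By the power rule, an antiderivative is F(t) = 5*t**7/7 + t**6/2 + 8*t**(5/2)/5 - 6*t.
Then F(2) - F(1) = (32*sqrt(2)/5 + 780/7) - (-223/70) = 32*sqrt(2)/5 + 8023/70.

32*sqrt(2)/5 + 8023/70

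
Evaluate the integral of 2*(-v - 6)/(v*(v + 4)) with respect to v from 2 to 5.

-3*log(5) + log(3) + 2*log(2)

Factor the denominator: v**2 + 4*v = (v + 4)v.
Partial fractions: 2*(-v - 6)/(v*(v + 4)) = 1/(v + 4) - 3/v.
An antiderivative is F(v) = -3*log(v) + log(v + 4).
Then F(5) - F(2) = (-3*log(5) + 2*log(3)) - (log(3/4)) = -3*log(5) + log(3) + 2*log(2).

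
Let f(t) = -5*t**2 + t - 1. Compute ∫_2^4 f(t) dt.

By the power rule, an antiderivative is F(t) = -5*t**3/3 + t**2/2 - t.
Then F(4) - F(2) = (-308/3) - (-40/3) = -268/3.

-268/3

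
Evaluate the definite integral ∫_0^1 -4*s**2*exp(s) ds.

8 - 4*E

Integrate by parts twice (u = s^2, dv = -4*exp(s) ds).
An antiderivative is F(s) = (-4*s**2 + 8*s - 8)*exp(s).
Then F(1) - F(0) = (-4*E) - (-8) = 8 - 4*E.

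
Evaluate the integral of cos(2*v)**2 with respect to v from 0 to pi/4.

Use the identity cos^2(2*v) = (1 + cos(4*v))/2.
An antiderivative is F(v) = v/2 + sin(4*v)/8.
Then F(pi/4) - F(0) = (pi/8) - (0) = pi/8.

pi/8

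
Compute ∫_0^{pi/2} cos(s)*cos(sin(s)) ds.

sin(1)

Let u = sin(s), so du = cos(s) ds. When s = 0, u = 0; when s = pi/2, u = 1.
The integral becomes ∫ cos(u) du from 0 to 1, with antiderivative sin(u).
Back in s: F(s) = sin(sin(s)).
Then F(pi/2) - F(0) = (sin(1)) - (0) = sin(1).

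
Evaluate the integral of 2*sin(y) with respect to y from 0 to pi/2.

An antiderivative is F(y) = -2*cos(y).
Then F(pi/2) - F(0) = (0) - (-2) = 2.

2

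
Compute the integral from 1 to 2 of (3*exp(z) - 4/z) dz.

An antiderivative is F(z) = 3*exp(z) - 4*log(z).
Then F(2) - F(1) = (-log(16) + 3*exp(2)) - (3*exp(1)) = -3*exp(1) - log(16) + 3*exp(2).

-3*exp(1) - log(16) + 3*exp(2)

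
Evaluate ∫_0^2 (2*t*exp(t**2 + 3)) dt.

Let u = t**2 + 3, so du = 2*t dt. When t = 0, u = 3; when t = 2, u = 7.
The integral becomes ∫ exp(u) du from 3 to 7, with antiderivative exp(u).
Back in t: F(t) = exp(t**2 + 3).
Then F(2) - F(0) = (exp(7)) - (exp(3)) = -exp(3) + exp(7).

-exp(3) + exp(7)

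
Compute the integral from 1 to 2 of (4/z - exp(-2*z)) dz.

(-exp(2) + 1 + 8*exp(4)*log(2))*exp(-4)/2

An antiderivative is F(z) = 4*log(z) + exp(-2*z)/2.
Then F(2) - F(1) = (exp(-4)/2 + 4*log(2)) - (exp(-2)/2) = (-exp(2) + 1 + 8*exp(4)*log(2))*exp(-4)/2.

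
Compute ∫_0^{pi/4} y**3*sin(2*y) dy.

Integrate by parts 3 times (u = y^3, dv = sin(2*y) dy).
An antiderivative is F(y) = -y**3*cos(2*y)/2 + 3*y**2*sin(2*y)/4 + 3*y*cos(2*y)/4 - 3*sin(2*y)/8.
Then F(pi/4) - F(0) = (-3/8 + 3*pi**2/64) - (0) = -3/8 + 3*pi**2/64.

-3/8 + 3*pi**2/64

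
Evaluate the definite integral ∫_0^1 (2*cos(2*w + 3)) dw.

sin(5) - sin(3)

Let u = 2*w + 3, so du = 2 dw. When w = 0, u = 3; when w = 1, u = 5.
The integral becomes ∫ cos(u) du from 3 to 5, with antiderivative sin(u).
Back in w: F(w) = sin(2*w + 3).
Then F(1) - F(0) = (sin(5)) - (sin(3)) = sin(5) - sin(3).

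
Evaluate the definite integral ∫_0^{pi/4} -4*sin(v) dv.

-4 + 2*sqrt(2)

An antiderivative is F(v) = 4*cos(v).
Then F(pi/4) - F(0) = (2*sqrt(2)) - (4) = -4 + 2*sqrt(2).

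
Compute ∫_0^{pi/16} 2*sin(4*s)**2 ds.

-1/8 + pi/16

Use the identity sin^2(4*s) = (1 - cos(8*s))/2.
An antiderivative is F(s) = s - sin(8*s)/8.
Then F(pi/16) - F(0) = (-1/8 + pi/16) - (0) = -1/8 + pi/16.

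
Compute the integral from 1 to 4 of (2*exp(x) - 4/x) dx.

An antiderivative is F(x) = 2*exp(x) - 4*log(x).
Then F(4) - F(1) = (-8*log(2) + 2*exp(4)) - (2*exp(1)) = -8*log(2) - 2*exp(1) + 2*exp(4).

-8*log(2) - 2*exp(1) + 2*exp(4)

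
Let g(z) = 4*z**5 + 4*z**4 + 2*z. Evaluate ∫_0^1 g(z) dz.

By the power rule, an antiderivative is F(z) = 2*z**6/3 + 4*z**5/5 + z**2.
Then F(1) - F(0) = (37/15) - (0) = 37/15.

37/15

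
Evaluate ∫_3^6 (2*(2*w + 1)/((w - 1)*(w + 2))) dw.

log(16)

Factor the denominator: w**2 + w - 2 = (w + 2)(w - 1).
Partial fractions: 2*(2*w + 1)/((w - 1)*(w + 2)) = 2/(w + 2) + 2/(w - 1).
An antiderivative is F(w) = 2*log(w - 1) + 2*log(w + 2).
Then F(6) - F(3) = (2*log(5) + 6*log(2)) - (log(100)) = log(16).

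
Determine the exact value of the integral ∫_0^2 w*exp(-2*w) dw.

(-5 + exp(4))*exp(-4)/4

Integrate by parts once (u = w, dv = exp(-2*w) dw).
An antiderivative is F(w) = (-2*w - 1)*exp(-2*w)/4.
Then F(2) - F(0) = (-5*exp(-4)/4) - (-1/4) = (-5 + exp(4))*exp(-4)/4.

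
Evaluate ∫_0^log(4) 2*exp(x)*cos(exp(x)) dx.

-2*sin(1) + 2*sin(4)

Let u = exp(x), so du = exp(x) dx. When x = 0, u = 1; when x = log(4), u = 4.
The integral becomes 2·∫ cos(u) du from 1 to 4, with antiderivative 2*sin(u).
Back in x: F(x) = 2*sin(exp(x)).
Then F(log(4)) - F(0) = (2*sin(4)) - (2*sin(1)) = -2*sin(1) + 2*sin(4).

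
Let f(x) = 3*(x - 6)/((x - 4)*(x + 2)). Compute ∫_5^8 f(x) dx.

Factor the denominator: x**2 - 2*x - 8 = (x + 2)(x - 4).
Partial fractions: 3*(x - 6)/((x - 4)*(x + 2)) = 4/(x + 2) - 1/(x - 4).
An antiderivative is F(x) = -log(x - 4) + 4*log(x + 2).
Then F(8) - F(5) = (2*log(2) + 4*log(5)) - (4*log(7)) = -4*log(7) + 2*log(2) + 4*log(5).

-4*log(7) + 2*log(2) + 4*log(5)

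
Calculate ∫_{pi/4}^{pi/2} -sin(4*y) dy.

An antiderivative is F(y) = cos(4*y)/4.
Then F(pi/2) - F(pi/4) = (1/4) - (-1/4) = 1/2.

1/2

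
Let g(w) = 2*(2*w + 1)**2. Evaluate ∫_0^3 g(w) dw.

Let u = 2*w + 1, so du = 2 dw. When w = 0, u = 1; when w = 3, u = 7.
The integral becomes ∫ u**2 du from 1 to 7, with antiderivative u**3/3.
Back in w: F(w) = (2*w + 1)**3/3.
Then F(3) - F(0) = (343/3) - (1/3) = 114.

114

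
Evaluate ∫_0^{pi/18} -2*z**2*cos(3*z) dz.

-sqrt(3)*pi/81 - pi**2/972 + 2/27

Integrate by parts twice (u = z^2, dv = -2*cos(3*z) dz).
An antiderivative is F(z) = -2*z**2*sin(3*z)/3 - 4*z*cos(3*z)/9 + 4*sin(3*z)/27.
Then F(pi/18) - F(0) = (-sqrt(3)*pi/81 - pi**2/972 + 2/27) - (0) = -sqrt(3)*pi/81 - pi**2/972 + 2/27.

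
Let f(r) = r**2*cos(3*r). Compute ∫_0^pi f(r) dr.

Integrate by parts twice (u = r^2, dv = cos(3*r) dr).
An antiderivative is F(r) = r**2*sin(3*r)/3 + 2*r*cos(3*r)/9 - 2*sin(3*r)/27.
Then F(pi) - F(0) = (-2*pi/9) - (0) = -2*pi/9.

-2*pi/9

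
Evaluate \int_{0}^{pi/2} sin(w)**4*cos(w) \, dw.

1/5

Let u = sin(w), so du = cos(w) dw. When w = 0, u = 0; when w = pi/2, u = 1.
The integral becomes ∫ u**4 du from 0 to 1, with antiderivative u**5/5.
Back in w: F(w) = sin(w)**5/5.
Then F(pi/2) - F(0) = (1/5) - (0) = 1/5.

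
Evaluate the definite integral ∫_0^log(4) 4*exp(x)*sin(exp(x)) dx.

4*cos(1) - 4*cos(4)

Let u = exp(x), so du = exp(x) dx. When x = 0, u = 1; when x = log(4), u = 4.
The integral becomes 4·∫ sin(u) du from 1 to 4, with antiderivative -4*cos(u).
Back in x: F(x) = -4*cos(exp(x)).
Then F(log(4)) - F(0) = (-4*cos(4)) - (-4*cos(1)) = 4*cos(1) - 4*cos(4).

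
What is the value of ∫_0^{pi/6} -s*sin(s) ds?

Integrate by parts once (u = s, dv = -sin(s) ds).
An antiderivative is F(s) = s*cos(s) - sin(s).
Then F(pi/6) - F(0) = (-1/2 + sqrt(3)*pi/12) - (0) = -1/2 + sqrt(3)*pi/12.

-1/2 + sqrt(3)*pi/12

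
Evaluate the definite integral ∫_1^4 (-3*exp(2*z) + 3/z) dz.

-3*exp(8)/2 + log(64) + 3*exp(2)/2

An antiderivative is F(z) = -3*exp(2*z)/2 + 3*log(z).
Then F(4) - F(1) = (-3*exp(8)/2 + log(64)) - (-3*exp(2)/2) = -3*exp(8)/2 + log(64) + 3*exp(2)/2.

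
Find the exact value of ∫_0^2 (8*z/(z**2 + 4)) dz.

log(16)

Let u = z**2 + 4, so du = 2*z dz. When z = 0, u = 4; when z = 2, u = 8.
The integral becomes 4·∫ 1/u du from 4 to 8, with antiderivative 4*log(u).
Back in z: F(z) = 4*log(z**2 + 4).
Then F(2) - F(0) = (12*log(2)) - (8*log(2)) = log(16).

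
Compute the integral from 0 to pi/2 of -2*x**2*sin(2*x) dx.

Integrate by parts twice (u = x^2, dv = -2*sin(2*x) dx).
An antiderivative is F(x) = x**2*cos(2*x) - x*sin(2*x) - cos(2*x)/2.
Then F(pi/2) - F(0) = (1/2 - pi**2/4) - (-1/2) = 1 - pi**2/4.

1 - pi**2/4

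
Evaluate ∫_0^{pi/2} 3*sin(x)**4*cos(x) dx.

3/5

Let u = sin(x), so du = cos(x) dx. When x = 0, u = 0; when x = pi/2, u = 1.
The integral becomes 3·∫ u**4 du from 0 to 1, with antiderivative 3*u**5/5.
Back in x: F(x) = 3*sin(x)**5/5.
Then F(pi/2) - F(0) = (3/5) - (0) = 3/5.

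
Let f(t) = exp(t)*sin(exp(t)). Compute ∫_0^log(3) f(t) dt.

Let u = exp(t), so du = exp(t) dt. When t = 0, u = 1; when t = log(3), u = 3.
The integral becomes ∫ sin(u) du from 1 to 3, with antiderivative -cos(u).
Back in t: F(t) = -cos(exp(t)).
Then F(log(3)) - F(0) = (-cos(3)) - (-cos(1)) = cos(1) - cos(3).

cos(1) - cos(3)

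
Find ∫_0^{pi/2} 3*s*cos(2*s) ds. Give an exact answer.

Integrate by parts once (u = s, dv = 3*cos(2*s) ds).
An antiderivative is F(s) = 3*s*sin(2*s)/2 + 3*cos(2*s)/4.
Then F(pi/2) - F(0) = (-3/4) - (3/4) = -3/2.

-3/2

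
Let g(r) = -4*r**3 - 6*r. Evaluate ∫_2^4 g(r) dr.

-276

By the power rule, an antiderivative is F(r) = -r**4 - 3*r**2.
Then F(4) - F(2) = (-304) - (-28) = -276.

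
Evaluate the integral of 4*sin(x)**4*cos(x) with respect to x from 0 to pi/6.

1/40

Let u = sin(x), so du = cos(x) dx. When x = 0, u = 0; when x = pi/6, u = 1/2.
The integral becomes 4·∫ u**4 du from 0 to 1/2, with antiderivative 4*u**5/5.
Back in x: F(x) = 4*sin(x)**5/5.
Then F(pi/6) - F(0) = (1/40) - (0) = 1/40.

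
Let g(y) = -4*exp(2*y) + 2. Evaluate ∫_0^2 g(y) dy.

An antiderivative is F(y) = -2*exp(2*y) + 2*y.
Then F(2) - F(0) = (4 - 2*exp(4)) - (-2) = 6 - 2*exp(4).

6 - 2*exp(4)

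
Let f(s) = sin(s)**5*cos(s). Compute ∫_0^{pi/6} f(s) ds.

Let u = sin(s), so du = cos(s) ds. When s = 0, u = 0; when s = pi/6, u = 1/2.
The integral becomes ∫ u**5 du from 0 to 1/2, with antiderivative u**6/6.
Back in s: F(s) = sin(s)**6/6.
Then F(pi/6) - F(0) = (1/384) - (0) = 1/384.

1/384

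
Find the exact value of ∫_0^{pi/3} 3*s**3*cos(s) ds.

Integrate by parts 3 times (u = s^3, dv = 3*cos(s) ds).
An antiderivative is F(s) = 3*s**3*sin(s) + 9*s**2*cos(s) - 18*s*sin(s) - 18*cos(s).
Then F(pi/3) - F(0) = (-3*sqrt(3)*pi - 9 + sqrt(3)*pi**3/18 + pi**2/2) - (-18) = -3*sqrt(3)*pi + sqrt(3)*pi**3/18 + pi**2/2 + 9.

-3*sqrt(3)*pi + sqrt(3)*pi**3/18 + pi**2/2 + 9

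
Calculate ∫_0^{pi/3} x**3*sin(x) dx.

Integrate by parts 3 times (u = x^3, dv = sin(x) dx).
An antiderivative is F(x) = -x**3*cos(x) + 3*x**2*sin(x) + 6*x*cos(x) - 6*sin(x).
Then F(pi/3) - F(0) = (-3*sqrt(3) - pi**3/54 + sqrt(3)*pi**2/6 + pi) - (0) = -3*sqrt(3) - pi**3/54 + sqrt(3)*pi**2/6 + pi.

-3*sqrt(3) - pi**3/54 + sqrt(3)*pi**2/6 + pi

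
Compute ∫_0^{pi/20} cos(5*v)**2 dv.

1/20 + pi/40

Use the identity cos^2(5*v) = (1 + cos(10*v))/2.
An antiderivative is F(v) = v/2 + sin(10*v)/20.
Then F(pi/20) - F(0) = (1/20 + pi/40) - (0) = 1/20 + pi/40.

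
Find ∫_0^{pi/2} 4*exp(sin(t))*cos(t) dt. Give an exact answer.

Let u = sin(t), so du = cos(t) dt. When t = 0, u = 0; when t = pi/2, u = 1.
The integral becomes 4·∫ exp(u) du from 0 to 1, with antiderivative 4*exp(u).
Back in t: F(t) = 4*exp(sin(t)).
Then F(pi/2) - F(0) = (4*E) - (4) = -4 + 4*E.

-4 + 4*E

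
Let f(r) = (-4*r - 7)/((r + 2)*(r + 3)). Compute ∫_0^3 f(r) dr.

log(5/64)

Factor the denominator: r**2 + 5*r + 6 = (r + 3)(r + 2).
Partial fractions: (-4*r - 7)/((r + 2)*(r + 3)) = -5/(r + 3) + 1/(r + 2).
An antiderivative is F(r) = log(r + 2) - 5*log(r + 3).
Then F(3) - F(0) = (-5*log(3) - 5*log(2) + log(5)) - (-5*log(3) + log(2)) = log(5/64).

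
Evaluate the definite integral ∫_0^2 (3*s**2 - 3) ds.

2

By the power rule, an antiderivative is F(s) = s**3 - 3*s.
Then F(2) - F(0) = (2) - (0) = 2.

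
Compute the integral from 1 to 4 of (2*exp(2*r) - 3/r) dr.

An antiderivative is F(r) = exp(2*r) - 3*log(r).
Then F(4) - F(1) = (-log(64) + exp(8)) - (exp(2)) = -exp(2) - log(64) + exp(8).

-exp(2) - log(64) + exp(8)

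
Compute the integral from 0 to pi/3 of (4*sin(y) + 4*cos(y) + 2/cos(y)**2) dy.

2 + 4*sqrt(3)

An antiderivative is F(y) = 4*sin(y) - 4*cos(y) + 2*tan(y).
Then F(pi/3) - F(0) = (-2 + 4*sqrt(3)) - (-4) = 2 + 4*sqrt(3).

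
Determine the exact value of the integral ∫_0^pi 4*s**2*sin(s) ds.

-16 + 4*pi**2

Integrate by parts twice (u = s^2, dv = 4*sin(s) ds).
An antiderivative is F(s) = -4*s**2*cos(s) + 8*s*sin(s) + 8*cos(s).
Then F(pi) - F(0) = (-8 + 4*pi**2) - (8) = -16 + 4*pi**2.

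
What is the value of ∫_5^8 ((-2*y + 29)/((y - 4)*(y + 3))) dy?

Factor the denominator: y**2 - y - 12 = (y + 3)(y - 4).
Partial fractions: (-2*y + 29)/((y - 4)*(y + 3)) = -5/(y + 3) + 3/(y - 4).
An antiderivative is F(y) = 3*log(y - 4) - 5*log(y + 3).
Then F(8) - F(5) = (-5*log(11) + 6*log(2)) - (-15*log(2)) = -5*log(11) + 21*log(2).

-5*log(11) + 21*log(2)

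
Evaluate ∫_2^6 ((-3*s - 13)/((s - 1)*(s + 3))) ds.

Factor the denominator: s**2 + 2*s - 3 = (s + 3)(s - 1).
Partial fractions: (-3*s - 13)/((s - 1)*(s + 3)) = 1/(s + 3) - 4/(s - 1).
An antiderivative is F(s) = -4*log(s - 1) + log(s + 3).
Then F(6) - F(2) = (-4*log(5) + 2*log(3)) - (log(5)) = -5*log(5) + 2*log(3).

-5*log(5) + 2*log(3)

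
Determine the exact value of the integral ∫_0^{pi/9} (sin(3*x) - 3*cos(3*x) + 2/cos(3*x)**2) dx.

1/6 + sqrt(3)/6

An antiderivative is F(x) = -sin(3*x) - cos(3*x)/3 + 2*tan(3*x)/3.
Then F(pi/9) - F(0) = (-1/6 + sqrt(3)/6) - (-1/3) = 1/6 + sqrt(3)/6.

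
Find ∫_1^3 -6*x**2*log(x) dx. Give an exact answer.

Integrate by parts once (u = ln x, dv = -6*x**2 dx).
An antiderivative is F(x) = -2*x**3*(3*log(x) - 1)/3.
Then F(3) - F(1) = (18 - 54*log(3)) - (2/3) = 52/3 - 54*log(3).

52/3 - 54*log(3)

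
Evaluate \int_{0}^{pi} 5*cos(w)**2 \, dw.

Use the identity cos^2(w) = (1 + cos(2*w))/2.
An antiderivative is F(w) = 5*w/2 + 5*sin(2*w)/4.
Then F(pi) - F(0) = (5*pi/2) - (0) = 5*pi/2.

5*pi/2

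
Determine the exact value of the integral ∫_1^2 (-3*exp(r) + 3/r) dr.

An antiderivative is F(r) = -3*exp(r) + 3*log(r).
Then F(2) - F(1) = (-3*exp(2) + 3*log(2)) - (-3*exp(1)) = -3*exp(2) + 3*log(2) + 3*exp(1).

-3*exp(2) + 3*log(2) + 3*exp(1)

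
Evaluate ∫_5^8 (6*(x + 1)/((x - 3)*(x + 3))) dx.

Factor the denominator: x**2 - 9 = (x + 3)(x - 3).
Partial fractions: 6*(x + 1)/((x - 3)*(x + 3)) = 2/(x + 3) + 4/(x - 3).
An antiderivative is F(x) = 4*log(x - 3) + 2*log(x + 3).
Then F(8) - F(5) = (2*log(11) + 4*log(5)) - (10*log(2)) = -10*log(2) + 2*log(11) + 4*log(5).

-10*log(2) + 2*log(11) + 4*log(5)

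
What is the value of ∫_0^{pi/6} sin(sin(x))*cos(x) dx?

Let u = sin(x), so du = cos(x) dx. When x = 0, u = 0; when x = pi/6, u = 1/2.
The integral becomes ∫ sin(u) du from 0 to 1/2, with antiderivative -cos(u).
Back in x: F(x) = -cos(sin(x)).
Then F(pi/6) - F(0) = (-cos(1/2)) - (-1) = 1 - cos(1/2).

1 - cos(1/2)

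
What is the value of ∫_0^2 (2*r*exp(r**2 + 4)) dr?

Let u = r**2 + 4, so du = 2*r dr. When r = 0, u = 4; when r = 2, u = 8.
The integral becomes ∫ exp(u) du from 4 to 8, with antiderivative exp(u).
Back in r: F(r) = exp(r**2 + 4).
Then F(2) - F(0) = (exp(8)) - (exp(4)) = -exp(4) + exp(8).

-exp(4) + exp(8)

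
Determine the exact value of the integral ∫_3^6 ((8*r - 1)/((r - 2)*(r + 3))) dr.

log(2) + 5*log(3)

Factor the denominator: r**2 + r - 6 = (r + 3)(r - 2).
Partial fractions: (8*r - 1)/((r - 2)*(r + 3)) = 5/(r + 3) + 3/(r - 2).
An antiderivative is F(r) = 3*log(r - 2) + 5*log(r + 3).
Then F(6) - F(3) = (6*log(2) + 10*log(3)) - (5*log(2) + 5*log(3)) = log(2) + 5*log(3).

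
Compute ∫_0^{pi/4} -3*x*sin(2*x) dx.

Integrate by parts once (u = x, dv = -3*sin(2*x) dx).
An antiderivative is F(x) = 3*x*cos(2*x)/2 - 3*sin(2*x)/4.
Then F(pi/4) - F(0) = (-3/4) - (0) = -3/4.

-3/4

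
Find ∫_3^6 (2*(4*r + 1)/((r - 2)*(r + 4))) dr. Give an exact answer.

-5*log(7) + 11*log(2) + 5*log(5)

Factor the denominator: r**2 + 2*r - 8 = (r + 4)(r - 2).
Partial fractions: 2*(4*r + 1)/((r - 2)*(r + 4)) = 5/(r + 4) + 3/(r - 2).
An antiderivative is F(r) = 3*log(r - 2) + 5*log(r + 4).
Then F(6) - F(3) = (11*log(2) + 5*log(5)) - (5*log(7)) = -5*log(7) + 11*log(2) + 5*log(5).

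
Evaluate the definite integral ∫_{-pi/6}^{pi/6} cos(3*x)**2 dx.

pi/6

Use the identity cos^2(3*x) = (1 + cos(6*x))/2.
An antiderivative is F(x) = x/2 + sin(6*x)/12.
Then F(pi/6) - F(-pi/6) = (pi/12) - (-pi/12) = pi/6.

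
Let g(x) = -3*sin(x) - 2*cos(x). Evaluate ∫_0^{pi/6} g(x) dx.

An antiderivative is F(x) = -2*sin(x) + 3*cos(x).
Then F(pi/6) - F(0) = (-1 + 3*sqrt(3)/2) - (3) = -4 + 3*sqrt(3)/2.

-4 + 3*sqrt(3)/2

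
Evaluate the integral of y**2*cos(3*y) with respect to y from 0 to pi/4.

Integrate by parts twice (u = y^2, dv = cos(3*y) dy).
An antiderivative is F(y) = y**2*sin(3*y)/3 + 2*y*cos(3*y)/9 - 2*sin(3*y)/27.
Then F(pi/4) - F(0) = (sqrt(2)*(-24*pi - 32 + 9*pi**2)/864) - (0) = sqrt(2)*(-24*pi - 32 + 9*pi**2)/864.

sqrt(2)*(-24*pi - 32 + 9*pi**2)/864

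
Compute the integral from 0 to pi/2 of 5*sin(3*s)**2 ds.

5*pi/4

Use the identity sin^2(3*s) = (1 - cos(6*s))/2.
An antiderivative is F(s) = 5*s/2 - 5*sin(6*s)/12.
Then F(pi/2) - F(0) = (5*pi/4) - (0) = 5*pi/4.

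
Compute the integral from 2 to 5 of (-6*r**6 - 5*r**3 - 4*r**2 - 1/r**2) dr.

By the power rule, an antiderivative is F(r) = -6*r**7/7 - 5*r**4/4 - 4*r**3/3 + 1/r.
Then F(5) - F(2) = (-28523041/420) - (-5875/42) = -9488097/140.

-9488097/140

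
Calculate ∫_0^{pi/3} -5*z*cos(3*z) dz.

10/9

Integrate by parts once (u = z, dv = -5*cos(3*z) dz).
An antiderivative is F(z) = -5*z*sin(3*z)/3 - 5*cos(3*z)/9.
Then F(pi/3) - F(0) = (5/9) - (-5/9) = 10/9.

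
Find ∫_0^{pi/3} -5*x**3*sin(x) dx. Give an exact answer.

-5*pi - 5*sqrt(3)*pi**2/6 + 5*pi**3/54 + 15*sqrt(3)

Integrate by parts 3 times (u = x^3, dv = -5*sin(x) dx).
An antiderivative is F(x) = 5*x**3*cos(x) - 15*x**2*sin(x) - 30*x*cos(x) + 30*sin(x).
Then F(pi/3) - F(0) = (-5*pi - 5*sqrt(3)*pi**2/6 + 5*pi**3/54 + 15*sqrt(3)) - (0) = -5*pi - 5*sqrt(3)*pi**2/6 + 5*pi**3/54 + 15*sqrt(3).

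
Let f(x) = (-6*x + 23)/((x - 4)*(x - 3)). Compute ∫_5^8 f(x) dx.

-5*log(5) + 3*log(2)

Factor the denominator: x**2 - 7*x + 12 = (x - 3)(x - 4).
Partial fractions: (-6*x + 23)/((x - 4)*(x - 3)) = -5/(x - 3) - 1/(x - 4).
An antiderivative is F(x) = -log(x - 4) - 5*log(x - 3).
Then F(8) - F(5) = (-5*log(5) - 2*log(2)) - (-log(32)) = -5*log(5) + 3*log(2).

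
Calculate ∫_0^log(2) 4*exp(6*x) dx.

42

Let u = exp(x), so du = exp(x) dx. When x = 0, u = 1; when x = log(2), u = 2.
The integral becomes 4·∫ u**5 du from 1 to 2, with antiderivative 2*u**6/3.
Back in x: F(x) = 2*exp(6*x)/3.
Then F(log(2)) - F(0) = (128/3) - (2/3) = 42.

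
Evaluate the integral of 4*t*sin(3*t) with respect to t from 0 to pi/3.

Integrate by parts once (u = t, dv = 4*sin(3*t) dt).
An antiderivative is F(t) = -4*t*cos(3*t)/3 + 4*sin(3*t)/9.
Then F(pi/3) - F(0) = (4*pi/9) - (0) = 4*pi/9.

4*pi/9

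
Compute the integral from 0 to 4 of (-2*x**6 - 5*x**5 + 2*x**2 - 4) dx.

By the power rule, an antiderivative is F(x) = -2*x**7/7 - 5*x**6/6 + 2*x**3/3 - 4*x.
Then F(4) - F(0) = (-169424/21) - (0) = -169424/21.

-169424/21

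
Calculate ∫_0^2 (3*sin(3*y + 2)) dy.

Let u = 3*y + 2, so du = 3 dy. When y = 0, u = 2; when y = 2, u = 8.
The integral becomes ∫ sin(u) du from 2 to 8, with antiderivative -cos(u).
Back in y: F(y) = -cos(3*y + 2).
Then F(2) - F(0) = (-cos(8)) - (-cos(2)) = cos(2) - cos(8).

cos(2) - cos(8)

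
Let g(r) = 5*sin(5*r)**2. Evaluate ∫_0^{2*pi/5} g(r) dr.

Use the identity sin^2(5*r) = (1 - cos(10*r))/2.
An antiderivative is F(r) = 5*r/2 - sin(10*r)/4.
Then F(2*pi/5) - F(0) = (pi) - (0) = pi.

pi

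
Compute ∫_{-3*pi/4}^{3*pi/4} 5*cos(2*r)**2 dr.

Use the identity cos^2(2*r) = (1 + cos(4*r))/2.
An antiderivative is F(r) = 5*r/2 + 5*sin(4*r)/8.
Then F(3*pi/4) - F(-3*pi/4) = (15*pi/8) - (-15*pi/8) = 15*pi/4.

15*pi/4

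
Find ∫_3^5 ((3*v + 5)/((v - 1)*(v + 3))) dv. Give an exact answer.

Factor the denominator: v**2 + 2*v - 3 = (v + 3)(v - 1).
Partial fractions: (3*v + 5)/((v - 1)*(v + 3)) = 1/(v + 3) + 2/(v - 1).
An antiderivative is F(v) = 2*log(v - 1) + log(v + 3).
Then F(5) - F(3) = (7*log(2)) - (log(24)) = log(16/3).

log(16/3)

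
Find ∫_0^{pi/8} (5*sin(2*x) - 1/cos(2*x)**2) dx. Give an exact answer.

An antiderivative is F(x) = -5*cos(2*x)/2 - tan(2*x)/2.
Then F(pi/8) - F(0) = (-5*sqrt(2)/4 - 1/2) - (-5/2) = 2 - 5*sqrt(2)/4.

2 - 5*sqrt(2)/4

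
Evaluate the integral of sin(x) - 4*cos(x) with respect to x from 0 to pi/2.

An antiderivative is F(x) = -4*sin(x) - cos(x).
Then F(pi/2) - F(0) = (-4) - (-1) = -3.

-3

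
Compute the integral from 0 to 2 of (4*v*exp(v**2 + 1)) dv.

-2*exp(1)*(1 - exp(4))

Let u = v**2 + 1, so du = 2*v dv. When v = 0, u = 1; when v = 2, u = 5.
The integral becomes 2·∫ exp(u) du from 1 to 5, with antiderivative 2*exp(u).
Back in v: F(v) = 2*exp(v**2 + 1).
Then F(2) - F(0) = (2*exp(5)) - (2*exp(1)) = -2*exp(1)*(1 - exp(4)).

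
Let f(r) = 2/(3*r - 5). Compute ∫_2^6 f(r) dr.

An antiderivative is F(r) = 2*log(3*r - 5)/3.
Then F(6) - F(2) = (2*log(13)/3) - (0) = 2*log(13)/3.

2*log(13)/3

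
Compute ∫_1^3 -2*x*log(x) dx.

Integrate by parts once (u = ln x, dv = -2*x dx).
An antiderivative is F(x) = -x**2*(2*log(x) - 1)/2.
Then F(3) - F(1) = (9/2 - 9*log(3)) - (1/2) = 4 - 9*log(3).

4 - 9*log(3)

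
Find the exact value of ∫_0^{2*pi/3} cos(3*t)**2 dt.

pi/3

Use the identity cos^2(3*t) = (1 + cos(6*t))/2.
An antiderivative is F(t) = t/2 + sin(6*t)/12.
Then F(2*pi/3) - F(0) = (pi/3) - (0) = pi/3.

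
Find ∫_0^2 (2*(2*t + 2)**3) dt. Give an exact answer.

320

Let u = 2*t + 2, so du = 2 dt. When t = 0, u = 2; when t = 2, u = 6.
The integral becomes ∫ u**3 du from 2 to 6, with antiderivative u**4/4.
Back in t: F(t) = (2*t + 2)**4/4.
Then F(2) - F(0) = (324) - (4) = 320.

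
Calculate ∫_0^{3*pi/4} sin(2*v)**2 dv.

3*pi/8

Use the identity sin^2(2*v) = (1 - cos(4*v))/2.
An antiderivative is F(v) = v/2 - sin(4*v)/8.
Then F(3*pi/4) - F(0) = (3*pi/8) - (0) = 3*pi/8.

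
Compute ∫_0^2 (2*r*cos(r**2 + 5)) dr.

Let u = r**2 + 5, so du = 2*r dr. When r = 0, u = 5; when r = 2, u = 9.
The integral becomes ∫ cos(u) du from 5 to 9, with antiderivative sin(u).
Back in r: F(r) = sin(r**2 + 5).
Then F(2) - F(0) = (sin(9)) - (sin(5)) = sin(9) - sin(5).

sin(9) - sin(5)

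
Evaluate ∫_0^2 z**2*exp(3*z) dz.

Integrate by parts twice (u = z^2, dv = exp(3*z) dz).
An antiderivative is F(z) = (9*z**2 - 6*z + 2)*exp(3*z)/27.
Then F(2) - F(0) = (26*exp(6)/27) - (2/27) = -2/27 + 26*exp(6)/27.

-2/27 + 26*exp(6)/27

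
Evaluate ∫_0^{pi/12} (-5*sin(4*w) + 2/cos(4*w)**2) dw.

An antiderivative is F(w) = 5*cos(4*w)/4 + tan(4*w)/2.
Then F(pi/12) - F(0) = (5/8 + sqrt(3)/2) - (5/4) = -5/8 + sqrt(3)/2.

-5/8 + sqrt(3)/2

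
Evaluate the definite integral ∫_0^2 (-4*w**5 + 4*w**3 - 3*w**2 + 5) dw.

-74/3

By the power rule, an antiderivative is F(w) = -2*w**6/3 + w**4 - w**3 + 5*w.
Then F(2) - F(0) = (-74/3) - (0) = -74/3.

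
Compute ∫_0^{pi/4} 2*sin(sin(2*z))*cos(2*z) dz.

1 - cos(1)

Let u = sin(2*z), so du = 2*cos(2*z) dz. When z = 0, u = 0; when z = pi/4, u = 1.
The integral becomes ∫ sin(u) du from 0 to 1, with antiderivative -cos(u).
Back in z: F(z) = -cos(sin(2*z)).
Then F(pi/4) - F(0) = (-cos(1)) - (-1) = 1 - cos(1).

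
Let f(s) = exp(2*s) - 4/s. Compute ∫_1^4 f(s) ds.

An antiderivative is F(s) = exp(2*s)/2 - 4*log(s).
Then F(4) - F(1) = (-8*log(2) + exp(8)/2) - (exp(2)/2) = -8*log(2) - exp(2)/2 + exp(8)/2.

-8*log(2) - exp(2)/2 + exp(8)/2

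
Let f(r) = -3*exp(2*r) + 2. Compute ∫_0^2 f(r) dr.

An antiderivative is F(r) = -3*exp(2*r)/2 + 2*r.
Then F(2) - F(0) = (4 - 3*exp(4)/2) - (-3/2) = 11/2 - 3*exp(4)/2.

11/2 - 3*exp(4)/2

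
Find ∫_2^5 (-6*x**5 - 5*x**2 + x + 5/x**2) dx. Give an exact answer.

By the power rule, an antiderivative is F(x) = -x**6 - 5*x**3/3 + x**2/2 - 5/x.
Then F(5) - F(2) = (-94931/6) - (-467/6) = -15744.

-15744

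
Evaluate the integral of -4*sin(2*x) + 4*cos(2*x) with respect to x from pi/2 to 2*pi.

4

An antiderivative is F(x) = 2*sin(2*x) + 2*cos(2*x).
Then F(2*pi) - F(pi/2) = (2) - (-2) = 4.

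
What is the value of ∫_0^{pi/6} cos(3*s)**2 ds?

Use the identity cos^2(3*s) = (1 + cos(6*s))/2.
An antiderivative is F(s) = s/2 + sin(6*s)/12.
Then F(pi/6) - F(0) = (pi/12) - (0) = pi/12.

pi/12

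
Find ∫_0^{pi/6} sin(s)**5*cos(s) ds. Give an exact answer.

1/384

Let u = sin(s), so du = cos(s) ds. When s = 0, u = 0; when s = pi/6, u = 1/2.
The integral becomes ∫ u**5 du from 0 to 1/2, with antiderivative u**6/6.
Back in s: F(s) = sin(s)**6/6.
Then F(pi/6) - F(0) = (1/384) - (0) = 1/384.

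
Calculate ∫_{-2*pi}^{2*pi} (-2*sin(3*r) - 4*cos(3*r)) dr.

An antiderivative is F(r) = -4*sin(3*r)/3 + 2*cos(3*r)/3.
Then F(2*pi) - F(-2*pi) = (2/3) - (2/3) = 0.

0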